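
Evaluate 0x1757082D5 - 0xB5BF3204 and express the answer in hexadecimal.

0xBFB150D1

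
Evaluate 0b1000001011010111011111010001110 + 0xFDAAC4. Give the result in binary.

0b1000010011010010110100101010010

0xFDAAC4 = 0b111111011010101011000100 in binary.
Add column by column in base 2, right to left:
  0+0 = 0
  1+0 = 1
  1+1 = 0 carry 1
  1+0+1 = 0 carry 1
  0+0+1 = 1
  0+0 = 0
  0+1 = 1
  1+1 = 0 carry 1
  0+0+1 = 1
  1+1 = 0 carry 1
  1+0+1 = 0 carry 1
  1+1+1 = 1 carry 1
  1+0+1 = 0 carry 1
  1+1+1 = 1 carry 1
  0+0+1 = 1
  1+1 = 0 carry 1
  1+1+1 = 1 carry 1
  1+0+1 = 0 carry 1
  0+1+1 = 0 carry 1
  1+1+1 = 1 carry 1
  0+1+1 = 0 carry 1
  1+1+1 = 1 carry 1
  1+1+1 = 1 carry 1
  0+1+1 = 0 carry 1
  1+0+1 = 0 carry 1
  0+0+1 = 1
  0+0 = 0
  0+0 = 0
  0+0 = 0
  0+0 = 0
  1+0 = 1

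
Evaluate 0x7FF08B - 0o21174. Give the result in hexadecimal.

0x7FCE0F

0o21174 = 0x227C in hexadecimal.
Subtract column by column in base 16:
  B-C → F (borrow)
  8-7-1 → 0
  0-2 → E (borrow)
  F-2-1 → C
  F-0 → F
  7-0 → 7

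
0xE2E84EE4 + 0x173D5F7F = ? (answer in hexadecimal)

0xFA25AE63

Add column by column in base 16, right to left:
  4+F = 3 carry 1
  E+7+1 = 6 carry 1
  E+F+1 = E carry 1
  4+5+1 = A
  8+D = 5 carry 1
  E+3+1 = 2 carry 1
  2+7+1 = A
  E+1 = F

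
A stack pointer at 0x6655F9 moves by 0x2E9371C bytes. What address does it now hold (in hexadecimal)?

0x34F8D15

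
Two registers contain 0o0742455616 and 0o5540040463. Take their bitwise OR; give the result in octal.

OR each oct digit independently (no carries):
  0|5=5, 7|5=7, 4|4=4, 2|0=2, 4|0=4, 5|4=5, 5|0=5, 6|4=6, 1|6=7, 6|3=7

0o5742455677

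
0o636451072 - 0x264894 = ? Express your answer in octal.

0o625004646

0x264894 = 0o11444224 in octal.
Subtract column by column in base 8:
  2-4 → 6 (borrow)
  7-2-1 → 4
  0-2 → 6 (borrow)
  1-4-1 → 4 (borrow)
  5-4-1 → 0
  4-4 → 0
  6-1 → 5
  3-1 → 2
  6-0 → 6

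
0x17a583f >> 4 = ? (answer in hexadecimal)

Shifting right by 4 bits = 1 hex digit: drop the last 1.

0x17a583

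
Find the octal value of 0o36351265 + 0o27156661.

Add column by column in base 8, right to left:
  5+1 = 6
  6+6 = 4 carry 1
  2+6+1 = 1 carry 1
  1+6+1 = 0 carry 1
  5+5+1 = 3 carry 1
  3+1+1 = 5
  6+7 = 5 carry 1
  3+2+1 = 6

0o65530146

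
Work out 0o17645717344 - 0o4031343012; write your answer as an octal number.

Subtract column by column in base 8:
  4-2 → 2
  4-1 → 3
  3-0 → 3
  7-3 → 4
  1-4 → 5 (borrow)
  7-3-1 → 3
  5-1 → 4
  4-3 → 1
  6-0 → 6
  7-4 → 3
  1-0 → 1

0o13614354332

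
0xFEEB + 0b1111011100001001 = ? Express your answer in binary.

0b11111010111110100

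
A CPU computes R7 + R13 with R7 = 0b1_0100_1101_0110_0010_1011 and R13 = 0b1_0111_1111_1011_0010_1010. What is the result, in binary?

0b1011001101000101010101

Add column by column in base 2, right to left:
  1+0 = 1
  1+1 = 0 carry 1
  0+0+1 = 1
  1+1 = 0 carry 1
  0+0+1 = 1
  1+1 = 0 carry 1
  0+0+1 = 1
  0+0 = 0
  0+1 = 1
  1+1 = 0 carry 1
  1+0+1 = 0 carry 1
  0+1+1 = 0 carry 1
  1+1+1 = 1 carry 1
  0+1+1 = 0 carry 1
  1+1+1 = 1 carry 1
  1+1+1 = 1 carry 1
  0+1+1 = 0 carry 1
  0+1+1 = 0 carry 1
  1+1+1 = 1 carry 1
  0+0+1 = 1
  1+1 = 0 carry 1
  final carry 1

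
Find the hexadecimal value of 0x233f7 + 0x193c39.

0x1b7030

Add column by column in base 16, right to left:
  7+9 = 0 carry 1
  f+3+1 = 3 carry 1
  3+c+1 = 0 carry 1
  3+3+1 = 7
  2+9 = b
  0+1 = 1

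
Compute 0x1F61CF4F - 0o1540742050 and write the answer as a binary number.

0x1F61CF4F = 0b11111011000011100111101001111 in binary.
0o1540742050 = 0b1101100000111100010000101000 in binary.
Subtract column by column in base 2:
  1-0 → 1
  1-0 → 1
  1-0 → 1
  1-1 → 0
  0-0 → 0
  0-1 → 1 (borrow)
  1-0-1 → 0
  0-0 → 0
  1-0 → 1
  1-0 → 1
  1-1 → 0
  1-0 → 1
  0-0 → 0
  0-0 → 0
  1-1 → 0
  1-1 → 0
  1-1 → 0
  0-1 → 1 (borrow)
  0-0-1 → 1 (borrow)
  0-0-1 → 1 (borrow)
  0-0-1 → 1 (borrow)
  1-0-1 → 0
  1-0 → 1
  0-1 → 1 (borrow)
  1-1-1 → 1 (borrow)
  1-0-1 → 0
  1-1 → 0
  1-1 → 0
  1-0 → 1

0b10001110111100000101100100111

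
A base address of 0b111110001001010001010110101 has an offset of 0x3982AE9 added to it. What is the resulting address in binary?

0x3982AE9 = 0b11100110000010101011101001 in binary.
Add column by column in base 2, right to left:
  1+1 = 0 carry 1
  0+0+1 = 1
  1+0 = 1
  0+1 = 1
  1+0 = 1
  1+1 = 0 carry 1
  0+1+1 = 0 carry 1
  1+1+1 = 1 carry 1
  0+0+1 = 1
  1+1 = 0 carry 1
  0+0+1 = 1
  0+1 = 1
  0+0 = 0
  1+1 = 0 carry 1
  0+0+1 = 1
  1+0 = 1
  0+0 = 0
  0+0 = 0
  1+0 = 1
  0+1 = 1
  0+1 = 1
  0+0 = 0
  1+0 = 1
  1+1 = 0 carry 1
  1+1+1 = 1 carry 1
  1+1+1 = 1 carry 1
  1+0+1 = 0 carry 1
  final carry 1

0b1011010111001100110110011110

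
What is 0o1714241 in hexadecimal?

Each octal digit is 3 bits: 1=001 7=111 1=001 4=100 2=010 4=100 1=001.
Group the bits into nibbles: 0111 1001 1000 1010 0001 → 798a1.

0x798a1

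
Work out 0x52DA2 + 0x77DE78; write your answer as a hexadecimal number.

Add column by column in base 16, right to left:
  2+8 = A
  A+7 = 1 carry 1
  D+E+1 = C carry 1
  2+D+1 = 0 carry 1
  5+7+1 = D
  0+7 = 7

0x7D0C1A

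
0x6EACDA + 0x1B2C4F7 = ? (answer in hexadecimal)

0x22171D1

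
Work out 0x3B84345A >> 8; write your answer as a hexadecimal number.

0x3B8434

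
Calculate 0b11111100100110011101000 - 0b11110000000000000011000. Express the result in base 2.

Subtract column by column in base 2:
  0-0 → 0
  0-0 → 0
  0-0 → 0
  1-1 → 0
  0-1 → 1 (borrow)
  1-0-1 → 0
  1-0 → 1
  1-0 → 1
  0-0 → 0
  0-0 → 0
  1-0 → 1
  1-0 → 1
  0-0 → 0
  0-0 → 0
  1-0 → 1
  0-0 → 0
  0-0 → 0
  1-0 → 1
  1-0 → 1
  1-1 → 0
  1-1 → 0
  1-1 → 0
  1-1 → 0

0b1100100110011010000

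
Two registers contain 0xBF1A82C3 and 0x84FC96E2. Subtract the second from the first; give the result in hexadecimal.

0x3A1DEBE1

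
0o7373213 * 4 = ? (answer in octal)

Multiply each base-8 digit by 4, carrying:
  3×4 = 12 → write 4 carry 1
  1×4+1 = 5 → write 5
  2×4 = 8 → write 0 carry 1
  3×4+1 = 13 → write 5 carry 1
  7×4+1 = 29 → write 5 carry 3
  3×4+3 = 15 → write 7 carry 1
  7×4+1 = 29 → write 5 carry 3
  remaining carry: 3

0o35755054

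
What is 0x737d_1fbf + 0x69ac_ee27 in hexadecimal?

0xdd2a0de6

Add column by column in base 16, right to left:
  f+7 = 6 carry 1
  b+2+1 = e
  f+e = d carry 1
  1+e+1 = 0 carry 1
  d+c+1 = a carry 1
  7+a+1 = 2 carry 1
  3+9+1 = d
  7+6 = d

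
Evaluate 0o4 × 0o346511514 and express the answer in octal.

0o1632446460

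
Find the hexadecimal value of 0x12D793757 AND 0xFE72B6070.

0x125292050

AND each hex digit independently (no carries):
  1&F=1, 2&E=2, D&7=5, 7&2=2, 9&B=9, 3&6=2, 7&0=0, 5&7=5, 7&0=0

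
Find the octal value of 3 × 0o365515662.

Multiply each base-8 digit by 3, carrying:
  2×3 = 6 → write 6
  6×3 = 18 → write 2 carry 2
  6×3+2 = 20 → write 4 carry 2
  5×3+2 = 17 → write 1 carry 2
  1×3+2 = 5 → write 5
  5×3 = 15 → write 7 carry 1
  5×3+1 = 16 → write 0 carry 2
  6×3+2 = 20 → write 4 carry 2
  3×3+2 = 11 → write 3 carry 1
  remaining carry: 1

0o1340751426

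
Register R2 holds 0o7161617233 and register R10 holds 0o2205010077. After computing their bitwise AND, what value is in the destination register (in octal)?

0o2001010033

AND each oct digit independently (no carries):
  7&2=2, 1&2=0, 6&0=0, 1&5=1, 6&0=0, 1&1=1, 7&0=0, 2&0=0, 3&7=3, 3&7=3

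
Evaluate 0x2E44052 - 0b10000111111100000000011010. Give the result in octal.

0x2E44052 = 0o271040122 in octal.
0b10000111111100000000011010 = 0o207740032 in octal.
Subtract column by column in base 8:
  2-2 → 0
  2-3 → 7 (borrow)
  1-0-1 → 0
  0-0 → 0
  4-4 → 0
  0-7 → 1 (borrow)
  1-7-1 → 1 (borrow)
  7-0-1 → 6
  2-2 → 0

0o61100070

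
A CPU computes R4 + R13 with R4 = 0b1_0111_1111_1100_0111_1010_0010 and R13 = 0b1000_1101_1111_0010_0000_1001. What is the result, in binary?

0b10000011011011100110101011

Add column by column in base 2, right to left:
  0+1 = 1
  1+0 = 1
  0+0 = 0
  0+1 = 1
  0+0 = 0
  1+0 = 1
  0+0 = 0
  1+0 = 1
  1+0 = 1
  1+1 = 0 carry 1
  1+0+1 = 0 carry 1
  0+0+1 = 1
  0+1 = 1
  0+1 = 1
  1+1 = 0 carry 1
  1+1+1 = 1 carry 1
  1+1+1 = 1 carry 1
  1+0+1 = 0 carry 1
  1+1+1 = 1 carry 1
  1+1+1 = 1 carry 1
  1+0+1 = 0 carry 1
  1+0+1 = 0 carry 1
  1+0+1 = 0 carry 1
  0+1+1 = 0 carry 1
  1+0+1 = 0 carry 1
  final carry 1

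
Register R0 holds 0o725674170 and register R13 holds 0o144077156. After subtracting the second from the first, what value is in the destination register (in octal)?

Subtract column by column in base 8:
  0-6 → 2 (borrow)
  7-5-1 → 1
  1-1 → 0
  4-7 → 5 (borrow)
  7-7-1 → 7 (borrow)
  6-0-1 → 5
  5-4 → 1
  2-4 → 6 (borrow)
  7-1-1 → 5

0o561575012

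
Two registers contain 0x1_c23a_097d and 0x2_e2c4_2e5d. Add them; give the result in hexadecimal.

0x4a4fe37da

Add column by column in base 16, right to left:
  d+d = a carry 1
  7+5+1 = d
  9+e = 7 carry 1
  0+2+1 = 3
  a+4 = e
  3+c = f
  2+2 = 4
  c+e = a carry 1
  1+2+1 = 4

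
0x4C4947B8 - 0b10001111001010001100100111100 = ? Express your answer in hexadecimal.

0x3A642E7C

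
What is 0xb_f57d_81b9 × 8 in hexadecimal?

0x5fabec0dc8

Multiply each base-16 digit by 8, carrying:
  9×8 = 72 → write 8 carry 4
  b×8+4 = 92 → write c carry 5
  1×8+5 = 13 → write d
  8×8 = 64 → write 0 carry 4
  d×8+4 = 108 → write c carry 6
  7×8+6 = 62 → write e carry 3
  5×8+3 = 43 → write b carry 2
  f×8+2 = 122 → write a carry 7
  b×8+7 = 95 → write f carry 5
  remaining carry: 5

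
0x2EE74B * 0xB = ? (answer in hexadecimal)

Multiply each base-16 digit by 11, carrying:
  B×11 = 121 → write 9 carry 7
  4×11+7 = 51 → write 3 carry 3
  7×11+3 = 80 → write 0 carry 5
  E×11+5 = 159 → write F carry 9
  E×11+9 = 163 → write 3 carry 10
  2×11+10 = 32 → write 0 carry 2
  remaining carry: 2

0x203F039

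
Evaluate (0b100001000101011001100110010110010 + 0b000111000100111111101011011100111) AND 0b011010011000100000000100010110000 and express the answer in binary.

0b1000001000000000000000010010000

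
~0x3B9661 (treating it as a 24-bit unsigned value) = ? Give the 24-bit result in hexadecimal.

0xC4699E

Each hex digit d becomes F−d:
  3→C, B→4, 9→6, 6→9, 6→9, 1→E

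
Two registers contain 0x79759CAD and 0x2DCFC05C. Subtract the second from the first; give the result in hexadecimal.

Subtract column by column in base 16:
  D-C → 1
  A-5 → 5
  C-0 → C
  9-C → D (borrow)
  5-F-1 → 5 (borrow)
  7-C-1 → A (borrow)
  9-D-1 → B (borrow)
  7-2-1 → 4

0x4BA5DC51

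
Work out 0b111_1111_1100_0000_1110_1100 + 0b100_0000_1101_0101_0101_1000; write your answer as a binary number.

0b110000001001011001000100

Add column by column in base 2, right to left:
  0+0 = 0
  0+0 = 0
  1+0 = 1
  1+1 = 0 carry 1
  0+1+1 = 0 carry 1
  1+0+1 = 0 carry 1
  1+1+1 = 1 carry 1
  1+0+1 = 0 carry 1
  0+1+1 = 0 carry 1
  0+0+1 = 1
  0+1 = 1
  0+0 = 0
  0+1 = 1
  0+0 = 0
  1+1 = 0 carry 1
  1+1+1 = 1 carry 1
  1+0+1 = 0 carry 1
  1+0+1 = 0 carry 1
  1+0+1 = 0 carry 1
  1+0+1 = 0 carry 1
  1+0+1 = 0 carry 1
  1+0+1 = 0 carry 1
  1+1+1 = 1 carry 1
  final carry 1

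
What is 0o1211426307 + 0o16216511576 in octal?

0o17430140105

Add column by column in base 8, right to left:
  7+6 = 5 carry 1
  0+7+1 = 0 carry 1
  3+5+1 = 1 carry 1
  6+1+1 = 0 carry 1
  2+1+1 = 4
  4+5 = 1 carry 1
  1+6+1 = 0 carry 1
  1+1+1 = 3
  2+2 = 4
  1+6 = 7
  0+1 = 1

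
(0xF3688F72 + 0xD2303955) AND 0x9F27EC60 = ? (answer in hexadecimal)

0x8500C840

Add column by column in base 16, right to left:
  2+5 = 7
  7+5 = C
  F+9 = 8 carry 1
  8+3+1 = C
  8+0 = 8
  6+3 = 9
  3+2 = 5
  F+D = C carry 1
  final carry 1
Sum = 0x1C598C8C7; now AND with 0x9F27EC60:
  1&0=0, C&9=8, 5&F=5, 9&2=0, 8&7=0, C&E=C, 8&C=8, C&6=4, 7&0=0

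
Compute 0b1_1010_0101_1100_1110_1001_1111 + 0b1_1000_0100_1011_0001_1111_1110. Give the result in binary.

0b11001010101000000010011101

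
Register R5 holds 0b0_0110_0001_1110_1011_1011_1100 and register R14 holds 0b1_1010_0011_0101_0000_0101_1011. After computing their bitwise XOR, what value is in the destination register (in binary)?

XOR bit by bit (1 where the bits differ):
  0011000011110101110111100
^ 1101000110101000001011011
= 1110000101011101111100111

0b1110000101011101111100111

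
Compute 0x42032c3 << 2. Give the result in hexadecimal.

0x1080cb0c

2 bits is not a whole number of base-16 digits; in binary: 100001000000011001011000011 << 2 = 10000100000001100101100001100.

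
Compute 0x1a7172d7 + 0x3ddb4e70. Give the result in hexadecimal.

0x584cc147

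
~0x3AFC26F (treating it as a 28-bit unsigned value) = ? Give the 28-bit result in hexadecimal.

Each hex digit d becomes F−d:
  3→C, A→5, F→0, C→3, 2→D, 6→9, F→0

0xC503D90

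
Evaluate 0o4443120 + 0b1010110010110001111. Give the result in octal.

0b1010110010110001111 = 0o1262617 in octal.
Add column by column in base 8, right to left:
  0+7 = 7
  2+1 = 3
  1+6 = 7
  3+2 = 5
  4+6 = 2 carry 1
  4+2+1 = 7
  4+1 = 5

0o5725737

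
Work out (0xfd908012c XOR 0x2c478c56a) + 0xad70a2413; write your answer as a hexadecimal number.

First 0xfd908012c XOR 0x2c478c56a = 0xd1d70c446.
Add column by column in base 16, right to left:
  6+3 = 9
  4+1 = 5
  4+4 = 8
  c+2 = e
  0+a = a
  7+0 = 7
  d+7 = 4 carry 1
  1+d+1 = f
  d+a = 7 carry 1
  final carry 1

0x17f47ae859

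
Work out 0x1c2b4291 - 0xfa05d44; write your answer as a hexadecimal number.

0xc8ae54d

Subtract column by column in base 16:
  1-4 → d (borrow)
  9-4-1 → 4
  2-d → 5 (borrow)
  4-5-1 → e (borrow)
  b-0-1 → a
  2-a → 8 (borrow)
  c-f-1 → c (borrow)
  1-0-1 → 0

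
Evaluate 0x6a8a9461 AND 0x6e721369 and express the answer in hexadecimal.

AND each hex digit independently (no carries):
  6&6=6, a&e=a, 8&7=0, a&2=2, 9&1=1, 4&3=0, 6&6=6, 1&9=1

0x6a021061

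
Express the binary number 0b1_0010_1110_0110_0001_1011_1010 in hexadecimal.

Group the bits into nibbles: 0001 0010 1110 0110 0001 1011 1010 → 12e61ba.

0x12e61ba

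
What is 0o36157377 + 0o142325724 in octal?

0o200505323

Add column by column in base 8, right to left:
  7+4 = 3 carry 1
  7+2+1 = 2 carry 1
  3+7+1 = 3 carry 1
  7+5+1 = 5 carry 1
  5+2+1 = 0 carry 1
  1+3+1 = 5
  6+2 = 0 carry 1
  3+4+1 = 0 carry 1
  0+1+1 = 2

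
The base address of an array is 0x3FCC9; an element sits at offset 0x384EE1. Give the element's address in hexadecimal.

0x3C4BAA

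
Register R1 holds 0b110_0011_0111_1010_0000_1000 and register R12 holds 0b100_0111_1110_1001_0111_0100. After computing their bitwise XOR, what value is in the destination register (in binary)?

0b01001001001001101111100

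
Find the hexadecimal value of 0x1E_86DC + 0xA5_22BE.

Add column by column in base 16, right to left:
  C+E = A carry 1
  D+B+1 = 9 carry 1
  6+2+1 = 9
  8+2 = A
  E+5 = 3 carry 1
  1+A+1 = C

0xC3A99A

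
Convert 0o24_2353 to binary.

Each octal digit is 3 bits: 2=010 4=100 2=010 3=011 5=101 3=011.

0b10100010011101011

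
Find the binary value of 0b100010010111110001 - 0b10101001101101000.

Subtract column by column in base 2:
  1-0 → 1
  0-0 → 0
  0-0 → 0
  0-1 → 1 (borrow)
  1-0-1 → 0
  1-1 → 0
  1-1 → 0
  1-0 → 1
  1-1 → 0
  0-1 → 1 (borrow)
  1-0-1 → 0
  0-0 → 0
  0-1 → 1 (borrow)
  1-0-1 → 0
  0-1 → 1 (borrow)
  0-0-1 → 1 (borrow)
  0-1-1 → 0 (borrow)
  1-0-1 → 0

0b1101001010001001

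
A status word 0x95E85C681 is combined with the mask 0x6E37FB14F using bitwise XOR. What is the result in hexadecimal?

0xFBDFA77CE

XOR each hex digit independently (no carries):
  9^6=F, 5^E=B, E^3=D, 8^7=F, 5^F=A, C^B=7, 6^1=7, 8^4=C, 1^F=E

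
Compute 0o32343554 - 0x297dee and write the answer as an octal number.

0x297dee = 0o12276756 in octal.
Subtract column by column in base 8:
  4-6 → 6 (borrow)
  5-5-1 → 7 (borrow)
  5-7-1 → 5 (borrow)
  3-6-1 → 4 (borrow)
  4-7-1 → 4 (borrow)
  3-2-1 → 0
  2-2 → 0
  3-1 → 2

0o20044576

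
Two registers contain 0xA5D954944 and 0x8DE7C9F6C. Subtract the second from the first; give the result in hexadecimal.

0x17F18A9D8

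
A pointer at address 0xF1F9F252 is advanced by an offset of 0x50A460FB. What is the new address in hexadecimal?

0x1429E534D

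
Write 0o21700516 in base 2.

0b10001111000000101001110

Each octal digit is 3 bits: 2=010 1=001 7=111 0=000 0=000 5=101 1=001 6=110.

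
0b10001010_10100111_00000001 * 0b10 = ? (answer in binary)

0b1000101010100111000000010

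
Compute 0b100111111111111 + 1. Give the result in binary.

The trailing 12 digits are 1 (max in base 2), so adding 1 cascades: they roll to 0 and the next digit up increments.

0b101000000000000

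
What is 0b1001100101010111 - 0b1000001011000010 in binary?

Subtract column by column in base 2:
  1-0 → 1
  1-1 → 0
  1-0 → 1
  0-0 → 0
  1-0 → 1
  0-0 → 0
  1-1 → 0
  0-1 → 1 (borrow)
  1-0-1 → 0
  0-1 → 1 (borrow)
  0-0-1 → 1 (borrow)
  1-0-1 → 0
  1-0 → 1
  0-0 → 0
  0-0 → 0
  1-1 → 0

0b1011010010101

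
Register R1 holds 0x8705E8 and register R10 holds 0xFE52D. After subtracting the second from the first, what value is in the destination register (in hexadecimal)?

0x7720BB

Subtract column by column in base 16:
  8-D → B (borrow)
  E-2-1 → B
  5-5 → 0
  0-E → 2 (borrow)
  7-F-1 → 7 (borrow)
  8-0-1 → 7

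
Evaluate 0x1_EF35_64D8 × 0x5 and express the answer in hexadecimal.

0x9AC0AF838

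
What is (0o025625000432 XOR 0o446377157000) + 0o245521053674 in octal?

First 0o025625000432 XOR 0o446377157000 = 0o463552157432.
Add column by column in base 8, right to left:
  2+4 = 6
  3+7 = 2 carry 1
  4+6+1 = 3 carry 1
  7+3+1 = 3 carry 1
  5+5+1 = 3 carry 1
  1+0+1 = 2
  2+1 = 3
  5+2 = 7
  5+5 = 2 carry 1
  3+5+1 = 1 carry 1
  6+4+1 = 3 carry 1
  4+2+1 = 7

0o731273233326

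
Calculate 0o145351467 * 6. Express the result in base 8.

0o1140571512

Multiply each base-8 digit by 6, carrying:
  7×6 = 42 → write 2 carry 5
  6×6+5 = 41 → write 1 carry 5
  4×6+5 = 29 → write 5 carry 3
  1×6+3 = 9 → write 1 carry 1
  5×6+1 = 31 → write 7 carry 3
  3×6+3 = 21 → write 5 carry 2
  5×6+2 = 32 → write 0 carry 4
  4×6+4 = 28 → write 4 carry 3
  1×6+3 = 9 → write 1 carry 1
  remaining carry: 1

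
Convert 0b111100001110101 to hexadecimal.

0x7875

Group the bits into nibbles: 0111 1000 0111 0101 → 7875.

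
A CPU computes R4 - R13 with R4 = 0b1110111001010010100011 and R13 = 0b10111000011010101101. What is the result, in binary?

Subtract column by column in base 2:
  1-1 → 0
  1-0 → 1
  0-1 → 1 (borrow)
  0-1-1 → 0 (borrow)
  0-0-1 → 1 (borrow)
  1-1-1 → 1 (borrow)
  0-0-1 → 1 (borrow)
  1-1-1 → 1 (borrow)
  0-0-1 → 1 (borrow)
  0-1-1 → 0 (borrow)
  1-1-1 → 1 (borrow)
  0-0-1 → 1 (borrow)
  1-0-1 → 0
  0-0 → 0
  0-0 → 0
  1-1 → 0
  1-1 → 0
  1-1 → 0
  0-0 → 0
  1-1 → 0
  1-0 → 1
  1-0 → 1

0b1100000000110111110110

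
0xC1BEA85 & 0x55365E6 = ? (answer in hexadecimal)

AND each hex digit independently (no carries):
  C&5=4, 1&5=1, B&3=3, E&6=6, A&5=0, 8&E=8, 5&6=4

0x4136084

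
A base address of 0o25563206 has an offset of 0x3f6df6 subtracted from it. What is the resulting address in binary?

0b101110111100010010000

0o25563206 = 0b10101101110011010000110 in binary.
0x3f6df6 = 0b1111110110110111110110 in binary.
Subtract column by column in base 2:
  0-0 → 0
  1-1 → 0
  1-1 → 0
  0-0 → 0
  0-1 → 1 (borrow)
  0-1-1 → 0 (borrow)
  0-1-1 → 0 (borrow)
  1-1-1 → 1 (borrow)
  0-1-1 → 0 (borrow)
  1-0-1 → 0
  1-1 → 0
  0-1 → 1 (borrow)
  0-0-1 → 1 (borrow)
  1-1-1 → 1 (borrow)
  1-1-1 → 1 (borrow)
  1-0-1 → 0
  0-1 → 1 (borrow)
  1-1-1 → 1 (borrow)
  1-1-1 → 1 (borrow)
  0-1-1 → 0 (borrow)
  1-1-1 → 1 (borrow)
  0-1-1 → 0 (borrow)
  1-0-1 → 0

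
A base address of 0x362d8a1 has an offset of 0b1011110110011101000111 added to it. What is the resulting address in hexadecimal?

0x3923fe8

0b1011110110011101000111 = 0x2f6747 in hexadecimal.
Add column by column in base 16, right to left:
  1+7 = 8
  a+4 = e
  8+7 = f
  d+6 = 3 carry 1
  2+f+1 = 2 carry 1
  6+2+1 = 9
  3+0 = 3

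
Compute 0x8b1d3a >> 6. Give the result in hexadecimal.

0x22c74

6 bits is not a whole number of base-16 digits; in binary: 100010110001110100111010 >> 6 = 100010110001110100.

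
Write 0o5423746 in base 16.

Each octal digit is 3 bits: 5=101 4=100 2=010 3=011 7=111 4=100 6=110.
Group the bits into nibbles: 0001 0110 0010 0111 1110 0110 → 1627E6.

0x1627E6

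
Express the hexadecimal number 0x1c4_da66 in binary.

0b1110001001101101001100110

Expand each hex digit to 4 bits: 1=0001 c=1100 4=0100 d=1101 a=1010 6=0110 6=0110.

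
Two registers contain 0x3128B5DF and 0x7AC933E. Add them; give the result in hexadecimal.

Add column by column in base 16, right to left:
  F+E = D carry 1
  D+3+1 = 1 carry 1
  5+3+1 = 9
  B+9 = 4 carry 1
  8+C+1 = 5 carry 1
  2+A+1 = D
  1+7 = 8
  3+0 = 3

0x38D5491D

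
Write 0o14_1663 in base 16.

0xc3b3

Each octal digit is 3 bits: 1=001 4=100 1=001 6=110 6=110 3=011.
Group the bits into nibbles: 1100 0011 1011 0011 → c3b3.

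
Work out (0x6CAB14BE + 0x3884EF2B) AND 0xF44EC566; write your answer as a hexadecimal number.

0xA4000160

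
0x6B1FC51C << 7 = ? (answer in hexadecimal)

7 bits is not a whole number of base-16 digits; in binary: 1101011000111111100010100011100 << 7 = 11010110001111111000101000111000000000.

0x358FE28E00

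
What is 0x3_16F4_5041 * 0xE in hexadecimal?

Multiply each base-16 digit by 14, carrying:
  1×14 = 14 → write E
  4×14 = 56 → write 8 carry 3
  0×14+3 = 3 → write 3
  5×14 = 70 → write 6 carry 4
  4×14+4 = 60 → write C carry 3
  F×14+3 = 213 → write 5 carry 13
  6×14+13 = 97 → write 1 carry 6
  1×14+6 = 20 → write 4 carry 1
  3×14+1 = 43 → write B carry 2
  remaining carry: 2

0x2B415C638E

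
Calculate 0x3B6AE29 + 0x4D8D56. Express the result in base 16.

0x4043B7F

Add column by column in base 16, right to left:
  9+6 = F
  2+5 = 7
  E+D = B carry 1
  A+8+1 = 3 carry 1
  6+D+1 = 4 carry 1
  B+4+1 = 0 carry 1
  3+0+1 = 4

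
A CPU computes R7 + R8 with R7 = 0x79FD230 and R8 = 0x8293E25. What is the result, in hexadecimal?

0xFC91055

Add column by column in base 16, right to left:
  0+5 = 5
  3+2 = 5
  2+E = 0 carry 1
  D+3+1 = 1 carry 1
  F+9+1 = 9 carry 1
  9+2+1 = C
  7+8 = F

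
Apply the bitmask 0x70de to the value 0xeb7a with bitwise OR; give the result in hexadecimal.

OR each hex digit independently (no carries):
  e|7=f, b|0=b, 7|d=f, a|e=e

0xfbfe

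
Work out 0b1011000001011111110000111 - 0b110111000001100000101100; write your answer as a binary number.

Subtract column by column in base 2:
  1-0 → 1
  1-0 → 1
  1-1 → 0
  0-1 → 1 (borrow)
  0-0-1 → 1 (borrow)
  0-1-1 → 0 (borrow)
  0-0-1 → 1 (borrow)
  1-0-1 → 0
  1-0 → 1
  1-0 → 1
  1-0 → 1
  1-1 → 0
  1-1 → 0
  1-0 → 1
  0-0 → 0
  1-0 → 1
  0-0 → 0
  0-0 → 0
  0-1 → 1 (borrow)
  0-1-1 → 0 (borrow)
  0-1-1 → 0 (borrow)
  1-0-1 → 0
  1-1 → 0
  0-1 → 1 (borrow)
  1-0-1 → 0

0b100001001010011101011011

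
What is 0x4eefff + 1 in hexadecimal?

The trailing 3 digits are F (max in base 16), so adding 1 cascades: they roll to 0 and the next digit up increments.

0x4ef000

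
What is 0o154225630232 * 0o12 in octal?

Multiply each base-8 digit by 10, carrying:
  2×10 = 20 → write 4 carry 2
  3×10+2 = 32 → write 0 carry 4
  2×10+4 = 24 → write 0 carry 3
  0×10+3 = 3 → write 3
  3×10 = 30 → write 6 carry 3
  6×10+3 = 63 → write 7 carry 7
  5×10+7 = 57 → write 1 carry 7
  2×10+7 = 27 → write 3 carry 3
  2×10+3 = 23 → write 7 carry 2
  4×10+2 = 42 → write 2 carry 5
  5×10+5 = 55 → write 7 carry 6
  1×10+6 = 16 → write 0 carry 2
  remaining carry: 2

0o2072731763004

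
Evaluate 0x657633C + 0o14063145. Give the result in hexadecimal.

0x687C9A1

0o14063145 = 0x306665 in hexadecimal.
Add column by column in base 16, right to left:
  C+5 = 1 carry 1
  3+6+1 = A
  3+6 = 9
  6+6 = C
  7+0 = 7
  5+3 = 8
  6+0 = 6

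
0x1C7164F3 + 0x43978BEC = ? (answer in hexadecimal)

0x6008F0DF

Add column by column in base 16, right to left:
  3+C = F
  F+E = D carry 1
  4+B+1 = 0 carry 1
  6+8+1 = F
  1+7 = 8
  7+9 = 0 carry 1
  C+3+1 = 0 carry 1
  1+4+1 = 6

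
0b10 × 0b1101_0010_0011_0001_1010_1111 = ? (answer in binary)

Multiply each base-2 digit by 2, carrying:
  1×2 = 2 → write 0 carry 1
  1×2+1 = 3 → write 1 carry 1
  1×2+1 = 3 → write 1 carry 1
  1×2+1 = 3 → write 1 carry 1
  0×2+1 = 1 → write 1
  1×2 = 2 → write 0 carry 1
  0×2+1 = 1 → write 1
  1×2 = 2 → write 0 carry 1
  1×2+1 = 3 → write 1 carry 1
  0×2+1 = 1 → write 1
  0×2 = 0 → write 0
  0×2 = 0 → write 0
  1×2 = 2 → write 0 carry 1
  1×2+1 = 3 → write 1 carry 1
  0×2+1 = 1 → write 1
  0×2 = 0 → write 0
  0×2 = 0 → write 0
  1×2 = 2 → write 0 carry 1
  0×2+1 = 1 → write 1
  0×2 = 0 → write 0
  1×2 = 2 → write 0 carry 1
  0×2+1 = 1 → write 1
  1×2 = 2 → write 0 carry 1
  1×2+1 = 3 → write 1 carry 1
  remaining carry: 1

0b1101001000110001101011110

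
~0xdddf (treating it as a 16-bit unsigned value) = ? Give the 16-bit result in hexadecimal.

Each hex digit d becomes f−d:
  d→2, d→2, d→2, f→0

0x2220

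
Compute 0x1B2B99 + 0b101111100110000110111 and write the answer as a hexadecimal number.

0b101111100110000110111 = 0x17CC37 in hexadecimal.
Add column by column in base 16, right to left:
  9+7 = 0 carry 1
  9+3+1 = D
  B+C = 7 carry 1
  2+C+1 = F
  B+7 = 2 carry 1
  1+1+1 = 3

0x32F7D0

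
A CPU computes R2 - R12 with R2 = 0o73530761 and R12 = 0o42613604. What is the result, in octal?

0o30715155

Subtract column by column in base 8:
  1-4 → 5 (borrow)
  6-0-1 → 5
  7-6 → 1
  0-3 → 5 (borrow)
  3-1-1 → 1
  5-6 → 7 (borrow)
  3-2-1 → 0
  7-4 → 3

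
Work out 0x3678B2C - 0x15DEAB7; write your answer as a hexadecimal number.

0x209A075

Subtract column by column in base 16:
  C-7 → 5
  2-B → 7 (borrow)
  B-A-1 → 0
  8-E → A (borrow)
  7-D-1 → 9 (borrow)
  6-5-1 → 0
  3-1 → 2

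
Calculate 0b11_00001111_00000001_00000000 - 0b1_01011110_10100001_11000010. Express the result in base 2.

0b1101100000101111100111110

Subtract column by column in base 2:
  0-0 → 0
  0-1 → 1 (borrow)
  0-0-1 → 1 (borrow)
  0-0-1 → 1 (borrow)
  0-0-1 → 1 (borrow)
  0-0-1 → 1 (borrow)
  0-1-1 → 0 (borrow)
  0-1-1 → 0 (borrow)
  1-1-1 → 1 (borrow)
  0-0-1 → 1 (borrow)
  0-0-1 → 1 (borrow)
  0-0-1 → 1 (borrow)
  0-0-1 → 1 (borrow)
  0-1-1 → 0 (borrow)
  0-0-1 → 1 (borrow)
  0-1-1 → 0 (borrow)
  1-0-1 → 0
  1-1 → 0
  1-1 → 0
  1-1 → 0
  0-1 → 1 (borrow)
  0-0-1 → 1 (borrow)
  0-1-1 → 0 (borrow)
  0-0-1 → 1 (borrow)
  1-1-1 → 1 (borrow)
  1-0-1 → 0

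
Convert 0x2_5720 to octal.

Expand each hex digit to 4 bits: 2=0010 5=0101 7=0111 2=0010 0=0000.
Group the bits in threes: 100 101 011 100 100 000 → 453440.

0o453440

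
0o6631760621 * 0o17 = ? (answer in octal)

0o146005433577

Multiply each base-8 digit by 15, carrying:
  1×15 = 15 → write 7 carry 1
  2×15+1 = 31 → write 7 carry 3
  6×15+3 = 93 → write 5 carry 11
  0×15+11 = 11 → write 3 carry 1
  6×15+1 = 91 → write 3 carry 11
  7×15+11 = 116 → write 4 carry 14
  1×15+14 = 29 → write 5 carry 3
  3×15+3 = 48 → write 0 carry 6
  6×15+6 = 96 → write 0 carry 12
  6×15+12 = 102 → write 6 carry 12
  remaining carry: 14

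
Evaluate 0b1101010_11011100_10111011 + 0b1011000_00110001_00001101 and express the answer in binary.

0b110000110000110111001000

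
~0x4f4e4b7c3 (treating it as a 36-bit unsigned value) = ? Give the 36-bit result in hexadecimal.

Each hex digit d becomes f−d:
  4→b, f→0, 4→b, e→1, 4→b, b→4, 7→8, c→3, 3→c

0xb0b1b483c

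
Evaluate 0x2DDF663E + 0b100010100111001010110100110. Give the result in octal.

0x2DDF663E = 0o5567663076 in octal.
0b100010100111001010110100110 = 0o424712646 in octal.
Add column by column in base 8, right to left:
  6+6 = 4 carry 1
  7+4+1 = 4 carry 1
  0+6+1 = 7
  3+2 = 5
  6+1 = 7
  6+7 = 5 carry 1
  7+4+1 = 4 carry 1
  6+2+1 = 1 carry 1
  5+4+1 = 2 carry 1
  5+0+1 = 6

0o6214575744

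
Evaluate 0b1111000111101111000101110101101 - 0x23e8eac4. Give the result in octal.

0b1111000111101111000101110101101 = 0o17075705655 in octal.
0x23e8eac4 = 0o4372165304 in octal.
Subtract column by column in base 8:
  5-4 → 1
  5-0 → 5
  6-3 → 3
  5-5 → 0
  0-6 → 2 (borrow)
  7-1-1 → 5
  5-2 → 3
  7-7 → 0
  0-3 → 5 (borrow)
  7-4-1 → 2
  1-0 → 1

0o12503520351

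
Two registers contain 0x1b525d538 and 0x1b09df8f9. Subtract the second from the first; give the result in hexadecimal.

Subtract column by column in base 16:
  8-9 → f (borrow)
  3-f-1 → 3 (borrow)
  5-8-1 → c (borrow)
  d-f-1 → d (borrow)
  5-d-1 → 7 (borrow)
  2-9-1 → 8 (borrow)
  5-0-1 → 4
  b-b → 0
  1-1 → 0

0x487dc3f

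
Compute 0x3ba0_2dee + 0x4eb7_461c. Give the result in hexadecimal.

Add column by column in base 16, right to left:
  e+c = a carry 1
  e+1+1 = 0 carry 1
  d+6+1 = 4 carry 1
  2+4+1 = 7
  0+7 = 7
  a+b = 5 carry 1
  b+e+1 = a carry 1
  3+4+1 = 8

0x8a57740a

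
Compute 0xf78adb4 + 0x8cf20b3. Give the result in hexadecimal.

0x1847ce67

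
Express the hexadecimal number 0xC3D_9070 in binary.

Expand each hex digit to 4 bits: C=1100 3=0011 D=1101 9=1001 0=0000 7=0111 0=0000.

0b1100001111011001000001110000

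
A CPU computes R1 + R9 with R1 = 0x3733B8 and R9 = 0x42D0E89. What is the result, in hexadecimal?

0x4644241

Add column by column in base 16, right to left:
  8+9 = 1 carry 1
  B+8+1 = 4 carry 1
  3+E+1 = 2 carry 1
  3+0+1 = 4
  7+D = 4 carry 1
  3+2+1 = 6
  0+4 = 4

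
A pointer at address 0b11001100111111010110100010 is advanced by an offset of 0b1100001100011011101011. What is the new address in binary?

0b11011001001011110010001101

Add column by column in base 2, right to left:
  0+1 = 1
  1+1 = 0 carry 1
  0+0+1 = 1
  0+1 = 1
  0+0 = 0
  1+1 = 0 carry 1
  0+1+1 = 0 carry 1
  1+1+1 = 1 carry 1
  1+0+1 = 0 carry 1
  0+1+1 = 0 carry 1
  1+1+1 = 1 carry 1
  0+0+1 = 1
  1+0 = 1
  1+0 = 1
  1+1 = 0 carry 1
  1+1+1 = 1 carry 1
  1+0+1 = 0 carry 1
  1+0+1 = 0 carry 1
  0+0+1 = 1
  0+0 = 0
  1+1 = 0 carry 1
  1+1+1 = 1 carry 1
  0+0+1 = 1
  0+0 = 0
  1+0 = 1
  1+0 = 1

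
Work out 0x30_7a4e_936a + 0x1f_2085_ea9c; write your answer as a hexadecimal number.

0x4f9ad47e06

Add column by column in base 16, right to left:
  a+c = 6 carry 1
  6+9+1 = 0 carry 1
  3+a+1 = e
  9+e = 7 carry 1
  e+5+1 = 4 carry 1
  4+8+1 = d
  a+0 = a
  7+2 = 9
  0+f = f
  3+1 = 4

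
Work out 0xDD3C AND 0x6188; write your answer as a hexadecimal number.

0x4108

AND each hex digit independently (no carries):
  D&6=4, D&1=1, 3&8=0, C&8=8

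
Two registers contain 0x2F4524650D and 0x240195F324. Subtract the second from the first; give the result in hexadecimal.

Subtract column by column in base 16:
  D-4 → 9
  0-2 → E (borrow)
  5-3-1 → 1
  6-F → 7 (borrow)
  4-5-1 → E (borrow)
  2-9-1 → 8 (borrow)
  5-1-1 → 3
  4-0 → 4
  F-4 → B
  2-2 → 0

0xB438E71E9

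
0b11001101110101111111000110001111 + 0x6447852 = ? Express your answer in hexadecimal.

0xD41C69E1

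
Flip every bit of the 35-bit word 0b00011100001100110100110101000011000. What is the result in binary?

0b11100011110011001011001010111100111

Invert each bit: 00011100001100110100110101000011000 → 11100011110011001011001010111100111.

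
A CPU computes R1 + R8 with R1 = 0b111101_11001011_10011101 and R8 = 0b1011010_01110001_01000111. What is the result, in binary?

Add column by column in base 2, right to left:
  1+1 = 0 carry 1
  0+1+1 = 0 carry 1
  1+1+1 = 1 carry 1
  1+0+1 = 0 carry 1
  1+0+1 = 0 carry 1
  0+0+1 = 1
  0+1 = 1
  1+0 = 1
  1+1 = 0 carry 1
  1+0+1 = 0 carry 1
  0+0+1 = 1
  1+0 = 1
  0+1 = 1
  0+1 = 1
  1+1 = 0 carry 1
  1+0+1 = 0 carry 1
  1+0+1 = 0 carry 1
  0+1+1 = 0 carry 1
  1+0+1 = 0 carry 1
  1+1+1 = 1 carry 1
  1+1+1 = 1 carry 1
  1+0+1 = 0 carry 1
  0+1+1 = 0 carry 1
  final carry 1

0b100110000011110011100100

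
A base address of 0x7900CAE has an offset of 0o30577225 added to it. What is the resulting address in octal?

0x7900CAE = 0o744006256 in octal.
Add column by column in base 8, right to left:
  6+5 = 3 carry 1
  5+2+1 = 0 carry 1
  2+2+1 = 5
  6+7 = 5 carry 1
  0+7+1 = 0 carry 1
  0+5+1 = 6
  4+0 = 4
  4+3 = 7
  7+0 = 7

0o774605503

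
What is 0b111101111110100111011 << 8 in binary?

0b11110111111010011101100000000

Left shift by 8: append 8 zero bits.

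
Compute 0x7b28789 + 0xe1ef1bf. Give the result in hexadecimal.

0x15d17948

Add column by column in base 16, right to left:
  9+f = 8 carry 1
  8+b+1 = 4 carry 1
  7+1+1 = 9
  8+f = 7 carry 1
  2+e+1 = 1 carry 1
  b+1+1 = d
  7+e = 5 carry 1
  final carry 1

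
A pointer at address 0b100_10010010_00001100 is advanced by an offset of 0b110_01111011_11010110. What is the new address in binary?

0b10110000110111100010

Add column by column in base 2, right to left:
  0+0 = 0
  0+1 = 1
  1+1 = 0 carry 1
  1+0+1 = 0 carry 1
  0+1+1 = 0 carry 1
  0+0+1 = 1
  0+1 = 1
  0+1 = 1
  0+1 = 1
  1+1 = 0 carry 1
  0+0+1 = 1
  0+1 = 1
  1+1 = 0 carry 1
  0+1+1 = 0 carry 1
  0+1+1 = 0 carry 1
  1+0+1 = 0 carry 1
  0+0+1 = 1
  0+1 = 1
  1+1 = 0 carry 1
  final carry 1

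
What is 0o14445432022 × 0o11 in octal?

0o161121752242

Multiply each base-8 digit by 9, carrying:
  2×9 = 18 → write 2 carry 2
  2×9+2 = 20 → write 4 carry 2
  0×9+2 = 2 → write 2
  2×9 = 18 → write 2 carry 2
  3×9+2 = 29 → write 5 carry 3
  4×9+3 = 39 → write 7 carry 4
  5×9+4 = 49 → write 1 carry 6
  4×9+6 = 42 → write 2 carry 5
  4×9+5 = 41 → write 1 carry 5
  4×9+5 = 41 → write 1 carry 5
  1×9+5 = 14 → write 6 carry 1
  remaining carry: 1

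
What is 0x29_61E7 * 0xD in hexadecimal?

0x219F8BB

Multiply each base-16 digit by 13, carrying:
  7×13 = 91 → write B carry 5
  E×13+5 = 187 → write B carry 11
  1×13+11 = 24 → write 8 carry 1
  6×13+1 = 79 → write F carry 4
  9×13+4 = 121 → write 9 carry 7
  2×13+7 = 33 → write 1 carry 2
  remaining carry: 2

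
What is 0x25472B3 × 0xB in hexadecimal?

0x19A0EDB1

Multiply each base-16 digit by 11, carrying:
  3×11 = 33 → write 1 carry 2
  B×11+2 = 123 → write B carry 7
  2×11+7 = 29 → write D carry 1
  7×11+1 = 78 → write E carry 4
  4×11+4 = 48 → write 0 carry 3
  5×11+3 = 58 → write A carry 3
  2×11+3 = 25 → write 9 carry 1
  remaining carry: 1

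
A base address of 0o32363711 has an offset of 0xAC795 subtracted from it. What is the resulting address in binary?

0b10111110010000000110100

0o32363711 = 0b11010011110011111001001 in binary.
0xAC795 = 0b10101100011110010101 in binary.
Subtract column by column in base 2:
  1-1 → 0
  0-0 → 0
  0-1 → 1 (borrow)
  1-0-1 → 0
  0-1 → 1 (borrow)
  0-0-1 → 1 (borrow)
  1-0-1 → 0
  1-1 → 0
  1-1 → 0
  1-1 → 0
  1-1 → 0
  0-0 → 0
  0-0 → 0
  1-0 → 1
  1-1 → 0
  1-1 → 0
  1-0 → 1
  0-1 → 1 (borrow)
  0-0-1 → 1 (borrow)
  1-1-1 → 1 (borrow)
  0-0-1 → 1 (borrow)
  1-0-1 → 0
  1-0 → 1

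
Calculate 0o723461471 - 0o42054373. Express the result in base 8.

0o661405076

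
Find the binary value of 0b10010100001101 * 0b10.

Multiply each base-2 digit by 2, carrying:
  1×2 = 2 → write 0 carry 1
  0×2+1 = 1 → write 1
  1×2 = 2 → write 0 carry 1
  1×2+1 = 3 → write 1 carry 1
  0×2+1 = 1 → write 1
  0×2 = 0 → write 0
  0×2 = 0 → write 0
  0×2 = 0 → write 0
  1×2 = 2 → write 0 carry 1
  0×2+1 = 1 → write 1
  1×2 = 2 → write 0 carry 1
  0×2+1 = 1 → write 1
  0×2 = 0 → write 0
  1×2 = 2 → write 0 carry 1
  remaining carry: 1

0b100101000011010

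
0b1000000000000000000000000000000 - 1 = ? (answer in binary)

0b111111111111111111111111111111

The trailing 30 digits are 0, so subtracting 1 borrows through: they become 1 and the next digit up decrements.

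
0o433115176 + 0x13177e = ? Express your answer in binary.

0o433115176 = 0b100011011001001101001111110 in binary.
0x13177e = 0b100110001011101111110 in binary.
Add column by column in base 2, right to left:
  0+0 = 0
  1+1 = 0 carry 1
  1+1+1 = 1 carry 1
  1+1+1 = 1 carry 1
  1+1+1 = 1 carry 1
  1+1+1 = 1 carry 1
  1+1+1 = 1 carry 1
  0+0+1 = 1
  0+1 = 1
  1+1 = 0 carry 1
  0+1+1 = 0 carry 1
  1+0+1 = 0 carry 1
  1+1+1 = 1 carry 1
  0+0+1 = 1
  0+0 = 0
  1+0 = 1
  0+1 = 1
  0+1 = 1
  1+0 = 1
  1+0 = 1
  0+1 = 1
  1+0 = 1
  1+0 = 1
  0+0 = 0
  0+0 = 0
  0+0 = 0
  1+0 = 1

0b100011111111011000111111100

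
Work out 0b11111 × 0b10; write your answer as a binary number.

0b111110

Multiply each base-2 digit by 2, carrying:
  1×2 = 2 → write 0 carry 1
  1×2+1 = 3 → write 1 carry 1
  1×2+1 = 3 → write 1 carry 1
  1×2+1 = 3 → write 1 carry 1
  1×2+1 = 3 → write 1 carry 1
  remaining carry: 1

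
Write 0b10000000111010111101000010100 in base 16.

0x101D7A14

Group the bits into nibbles: 0001 0000 0001 1101 0111 1010 0001 0100 → 101D7A14.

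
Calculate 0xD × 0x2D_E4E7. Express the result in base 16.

0x2549FBB

Multiply each base-16 digit by 13, carrying:
  7×13 = 91 → write B carry 5
  E×13+5 = 187 → write B carry 11
  4×13+11 = 63 → write F carry 3
  E×13+3 = 185 → write 9 carry 11
  D×13+11 = 180 → write 4 carry 11
  2×13+11 = 37 → write 5 carry 2
  remaining carry: 2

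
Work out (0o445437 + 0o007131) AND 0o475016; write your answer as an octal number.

Add column by column in base 8, right to left:
  7+1 = 0 carry 1
  3+3+1 = 7
  4+1 = 5
  5+7 = 4 carry 1
  4+0+1 = 5
  4+0 = 4
Sum = 0o454570; now AND with 0o475016:
  4&4=4, 5&7=5, 4&5=4, 5&0=0, 7&1=1, 0&6=0

0o454010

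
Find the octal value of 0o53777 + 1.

0o54000

The trailing 3 digits are 7 (max in base 8), so adding 1 cascades: they roll to 0 and the next digit up increments.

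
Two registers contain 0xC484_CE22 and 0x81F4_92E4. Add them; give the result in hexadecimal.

Add column by column in base 16, right to left:
  2+4 = 6
  2+E = 0 carry 1
  E+2+1 = 1 carry 1
  C+9+1 = 6 carry 1
  4+4+1 = 9
  8+F = 7 carry 1
  4+1+1 = 6
  C+8 = 4 carry 1
  final carry 1

0x146796106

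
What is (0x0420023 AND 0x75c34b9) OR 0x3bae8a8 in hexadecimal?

0x0420023 AND 0x75c34b9 = 0x0400021.
Then OR with 0x3bae8a8.

0x3fae8a9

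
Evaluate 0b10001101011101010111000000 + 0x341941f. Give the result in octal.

0o535664737

0b10001101011101010111000000 = 0o215352700 in octal.
0x341941f = 0o320312037 in octal.
Add column by column in base 8, right to left:
  0+7 = 7
  0+3 = 3
  7+0 = 7
  2+2 = 4
  5+1 = 6
  3+3 = 6
  5+0 = 5
  1+2 = 3
  2+3 = 5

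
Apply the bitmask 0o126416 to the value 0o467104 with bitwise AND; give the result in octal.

0o026004

AND each oct digit independently (no carries):
  4&1=0, 6&2=2, 7&6=6, 1&4=0, 0&1=0, 4&6=4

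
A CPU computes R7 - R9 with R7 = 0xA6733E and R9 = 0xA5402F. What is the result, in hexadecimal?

Subtract column by column in base 16:
  E-F → F (borrow)
  3-2-1 → 0
  3-0 → 3
  7-4 → 3
  6-5 → 1
  A-A → 0

0x1330F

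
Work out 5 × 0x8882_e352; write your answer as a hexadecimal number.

0x2aa8e709a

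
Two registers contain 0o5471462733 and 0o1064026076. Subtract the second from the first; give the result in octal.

0o4405434635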